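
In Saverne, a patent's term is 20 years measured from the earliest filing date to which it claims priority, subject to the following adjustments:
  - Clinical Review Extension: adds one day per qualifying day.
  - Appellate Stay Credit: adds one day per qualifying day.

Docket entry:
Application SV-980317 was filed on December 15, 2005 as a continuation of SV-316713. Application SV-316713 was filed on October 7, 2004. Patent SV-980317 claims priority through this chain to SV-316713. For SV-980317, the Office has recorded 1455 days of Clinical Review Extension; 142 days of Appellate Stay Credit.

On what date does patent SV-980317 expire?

2029-02-20

Earliest priority filing: 7 October 2004.
Base term: 7 October 2004 + 20 years → 7 October 2024.
Clinical Review Extension: +1455 days → 1 October 2028.
Appellate Stay Credit: +142 days → 20 February 2029.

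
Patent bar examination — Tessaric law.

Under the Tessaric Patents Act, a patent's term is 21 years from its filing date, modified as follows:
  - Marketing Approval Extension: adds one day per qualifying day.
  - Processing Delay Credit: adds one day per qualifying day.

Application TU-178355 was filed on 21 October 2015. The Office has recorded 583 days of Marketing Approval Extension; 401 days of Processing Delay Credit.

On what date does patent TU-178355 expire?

2039-07-02

Base term: filing date + 21 years → 21 October 2036.
Marketing Approval Extension: +583 days → 27 May 2038.
Processing Delay Credit: +401 days → 2 July 2039.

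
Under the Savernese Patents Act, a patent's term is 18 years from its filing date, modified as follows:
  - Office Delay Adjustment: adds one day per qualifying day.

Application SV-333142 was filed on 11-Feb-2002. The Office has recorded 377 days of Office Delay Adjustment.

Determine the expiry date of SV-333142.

Base term: filing date + 18 years → 11 February 2020.
Office Delay Adjustment: +377 days → 22 February 2021.

2021-02-22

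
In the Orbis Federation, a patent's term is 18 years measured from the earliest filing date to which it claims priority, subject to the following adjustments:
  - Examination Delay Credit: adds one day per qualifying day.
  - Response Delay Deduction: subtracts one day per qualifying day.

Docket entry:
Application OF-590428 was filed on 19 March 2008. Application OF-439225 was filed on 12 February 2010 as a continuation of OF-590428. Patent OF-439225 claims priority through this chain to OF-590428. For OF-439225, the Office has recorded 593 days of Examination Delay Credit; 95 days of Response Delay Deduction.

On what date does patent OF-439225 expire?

July 30, 2027

Earliest priority filing: 19 March 2008.
Base term: 19 March 2008 + 18 years → 19 March 2026.
Examination Delay Credit: +593 days → 2 November 2027.
Response Delay Deduction: −95 days → 30 July 2027.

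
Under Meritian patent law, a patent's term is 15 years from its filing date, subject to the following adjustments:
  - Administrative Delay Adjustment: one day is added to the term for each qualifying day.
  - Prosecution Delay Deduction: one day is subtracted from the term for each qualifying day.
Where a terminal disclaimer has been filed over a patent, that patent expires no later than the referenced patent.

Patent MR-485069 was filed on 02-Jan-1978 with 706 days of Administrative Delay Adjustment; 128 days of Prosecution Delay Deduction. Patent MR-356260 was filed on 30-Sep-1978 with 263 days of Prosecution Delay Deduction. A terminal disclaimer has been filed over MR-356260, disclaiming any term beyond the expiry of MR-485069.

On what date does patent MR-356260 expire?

January 10, 1993

Natural term of MR-356260:
  Base: filing + 15 years → 30 September 1993.
  Prosecution Delay Deduction: −263 days → 10 January 1993.
Expiry of referenced patent MR-485069:
  Base: filing + 15 years → 2 January 1993.
  Administrative Delay Adjustment: +706 days → 9 December 1994.
  Prosecution Delay Deduction: −128 days → 3 August 1994.
Terminal disclaimer: MR-356260 expires on the earlier of 10 January 1993 and 3 August 1994.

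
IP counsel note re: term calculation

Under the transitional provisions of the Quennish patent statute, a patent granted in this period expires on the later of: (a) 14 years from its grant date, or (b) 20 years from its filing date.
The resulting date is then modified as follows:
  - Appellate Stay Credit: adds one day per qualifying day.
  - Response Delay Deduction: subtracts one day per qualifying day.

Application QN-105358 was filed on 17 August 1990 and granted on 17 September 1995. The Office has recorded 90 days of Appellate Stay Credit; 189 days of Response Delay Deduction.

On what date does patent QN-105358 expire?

(a) grant + 14 years → 17 September 2009.
(b) filing + 20 years → 17 August 2010.
Later of the two: 17 August 2010.
Appellate Stay Credit: +90 days → 15 November 2010.
Response Delay Deduction: −189 days → 10 May 2010.

2010-05-10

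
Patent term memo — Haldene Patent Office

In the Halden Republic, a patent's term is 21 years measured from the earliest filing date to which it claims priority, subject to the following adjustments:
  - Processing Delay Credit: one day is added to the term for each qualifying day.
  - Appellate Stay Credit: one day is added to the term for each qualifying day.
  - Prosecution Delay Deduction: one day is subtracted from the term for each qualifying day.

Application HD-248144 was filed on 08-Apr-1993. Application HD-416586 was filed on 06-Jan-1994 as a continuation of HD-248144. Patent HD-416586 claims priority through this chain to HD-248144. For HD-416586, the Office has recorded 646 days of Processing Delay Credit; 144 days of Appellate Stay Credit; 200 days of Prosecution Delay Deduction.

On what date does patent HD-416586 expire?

November 19, 2015

Earliest priority filing: 8 April 1993.
Base term: 8 April 1993 + 21 years → 8 April 2014.
Processing Delay Credit: +646 days → 14 January 2016.
Appellate Stay Credit: +144 days → 6 June 2016.
Prosecution Delay Deduction: −200 days → 19 November 2015.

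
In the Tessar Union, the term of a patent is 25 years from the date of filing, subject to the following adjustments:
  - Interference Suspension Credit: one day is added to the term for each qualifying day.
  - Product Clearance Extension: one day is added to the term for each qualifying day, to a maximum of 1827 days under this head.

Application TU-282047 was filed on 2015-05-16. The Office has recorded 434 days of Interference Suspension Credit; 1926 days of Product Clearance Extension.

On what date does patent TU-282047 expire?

Base term: filing date + 25 years → 16 May 2040.
Interference Suspension Credit: +434 days → 24 July 2041.
Product Clearance Extension: 1926 days claimed exceeds the 1827-day cap, so +1827 days → 25 July 2046.

July 25, 2046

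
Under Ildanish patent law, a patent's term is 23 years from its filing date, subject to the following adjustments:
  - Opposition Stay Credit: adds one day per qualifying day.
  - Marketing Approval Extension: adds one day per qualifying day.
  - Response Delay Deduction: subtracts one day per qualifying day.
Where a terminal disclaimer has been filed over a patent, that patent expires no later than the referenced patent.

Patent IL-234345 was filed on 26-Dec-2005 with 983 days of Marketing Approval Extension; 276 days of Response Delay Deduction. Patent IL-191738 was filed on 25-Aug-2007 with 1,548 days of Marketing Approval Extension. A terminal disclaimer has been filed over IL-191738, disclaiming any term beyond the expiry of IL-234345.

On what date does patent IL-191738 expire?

Natural term of IL-191738:
  Base: filing + 23 years → 25 August 2030.
  Marketing Approval Extension: +1548 days → 20 November 2034.
Expiry of referenced patent IL-234345:
  Base: filing + 23 years → 26 December 2028.
  Marketing Approval Extension: +983 days → 5 September 2031.
  Response Delay Deduction: −276 days → 3 December 2030.
Terminal disclaimer: IL-191738 expires on the earlier of 20 November 2034 and 3 December 2030.

December 3, 2030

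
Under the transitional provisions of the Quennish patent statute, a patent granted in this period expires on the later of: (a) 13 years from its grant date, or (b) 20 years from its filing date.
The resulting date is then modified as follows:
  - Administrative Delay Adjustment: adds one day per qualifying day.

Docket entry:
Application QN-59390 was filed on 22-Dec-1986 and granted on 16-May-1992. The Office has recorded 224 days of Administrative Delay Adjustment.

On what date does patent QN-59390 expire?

(a) grant + 13 years → 16 May 2005.
(b) filing + 20 years → 22 December 2006.
Later of the two: 22 December 2006.
Administrative Delay Adjustment: +224 days → 3 August 2007.

2007-08-03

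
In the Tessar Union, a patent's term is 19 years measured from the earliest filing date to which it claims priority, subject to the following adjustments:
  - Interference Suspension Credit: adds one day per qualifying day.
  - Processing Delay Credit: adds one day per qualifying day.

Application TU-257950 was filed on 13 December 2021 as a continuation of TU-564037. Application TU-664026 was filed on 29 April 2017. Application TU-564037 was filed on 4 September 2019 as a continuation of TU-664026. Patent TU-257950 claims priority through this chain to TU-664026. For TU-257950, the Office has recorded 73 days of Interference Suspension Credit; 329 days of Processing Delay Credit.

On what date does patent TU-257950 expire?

2037-06-05

Earliest priority filing: 29 April 2017.
Base term: 29 April 2017 + 19 years → 29 April 2036.
Interference Suspension Credit: +73 days → 11 July 2036.
Processing Delay Credit: +329 days → 5 June 2037.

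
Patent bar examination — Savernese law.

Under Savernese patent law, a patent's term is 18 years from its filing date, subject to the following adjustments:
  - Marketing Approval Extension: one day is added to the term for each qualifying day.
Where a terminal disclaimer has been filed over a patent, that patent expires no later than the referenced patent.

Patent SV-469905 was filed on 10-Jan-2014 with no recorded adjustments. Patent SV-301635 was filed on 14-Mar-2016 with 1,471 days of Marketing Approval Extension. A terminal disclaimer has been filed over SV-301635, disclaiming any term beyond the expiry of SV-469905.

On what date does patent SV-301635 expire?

Natural term of SV-301635:
  Base: filing + 18 years → 14 March 2034.
  Marketing Approval Extension: +1471 days → 24 March 2038.
Expiry of referenced patent SV-469905:
  Base: filing + 18 years → 10 January 2032.
Terminal disclaimer: SV-301635 expires on the earlier of 24 March 2038 and 10 January 2032.

2032-01-10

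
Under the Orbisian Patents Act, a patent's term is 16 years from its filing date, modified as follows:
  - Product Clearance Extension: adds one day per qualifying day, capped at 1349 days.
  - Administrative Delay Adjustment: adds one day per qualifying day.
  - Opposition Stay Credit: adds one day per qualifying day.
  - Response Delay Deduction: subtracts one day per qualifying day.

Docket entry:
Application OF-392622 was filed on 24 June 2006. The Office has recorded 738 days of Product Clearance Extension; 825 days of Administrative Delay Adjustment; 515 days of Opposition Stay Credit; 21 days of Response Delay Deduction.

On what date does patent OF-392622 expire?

Base term: filing date + 16 years → 24 June 2022.
Product Clearance Extension: 738 days (within the 1349-day cap) → +738 days → 1 July 2024.
Administrative Delay Adjustment: +825 days → 4 October 2026.
Opposition Stay Credit: +515 days → 2 March 2028.
Response Delay Deduction: −21 days → 10 February 2028.

2028-02-10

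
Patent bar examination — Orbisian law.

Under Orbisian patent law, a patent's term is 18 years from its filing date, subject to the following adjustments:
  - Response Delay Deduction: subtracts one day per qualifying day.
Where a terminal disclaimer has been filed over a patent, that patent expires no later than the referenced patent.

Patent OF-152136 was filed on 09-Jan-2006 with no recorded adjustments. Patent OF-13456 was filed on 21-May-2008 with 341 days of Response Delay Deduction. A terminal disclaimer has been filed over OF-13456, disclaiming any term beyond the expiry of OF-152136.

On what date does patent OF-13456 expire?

Natural term of OF-13456:
  Base: filing + 18 years → 21 May 2026.
  Response Delay Deduction: −341 days → 14 June 2025.
Expiry of referenced patent OF-152136:
  Base: filing + 18 years → 9 January 2024.
Terminal disclaimer: OF-13456 expires on the earlier of 14 June 2025 and 9 January 2024.

2024-01-09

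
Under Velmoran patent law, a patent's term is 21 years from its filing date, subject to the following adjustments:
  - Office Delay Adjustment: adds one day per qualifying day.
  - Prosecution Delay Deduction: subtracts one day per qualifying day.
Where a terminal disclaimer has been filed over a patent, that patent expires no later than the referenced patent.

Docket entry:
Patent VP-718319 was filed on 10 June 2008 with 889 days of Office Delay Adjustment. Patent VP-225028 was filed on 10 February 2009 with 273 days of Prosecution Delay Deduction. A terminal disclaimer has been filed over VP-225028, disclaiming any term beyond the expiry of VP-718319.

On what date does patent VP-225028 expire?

May 13, 2029

Natural term of VP-225028:
  Base: filing + 21 years → 10 February 2030.
  Prosecution Delay Deduction: −273 days → 13 May 2029.
Expiry of referenced patent VP-718319:
  Base: filing + 21 years → 10 June 2029.
  Office Delay Adjustment: +889 days → 16 November 2031.
Terminal disclaimer: VP-225028 expires on the earlier of 13 May 2029 and 16 November 2031.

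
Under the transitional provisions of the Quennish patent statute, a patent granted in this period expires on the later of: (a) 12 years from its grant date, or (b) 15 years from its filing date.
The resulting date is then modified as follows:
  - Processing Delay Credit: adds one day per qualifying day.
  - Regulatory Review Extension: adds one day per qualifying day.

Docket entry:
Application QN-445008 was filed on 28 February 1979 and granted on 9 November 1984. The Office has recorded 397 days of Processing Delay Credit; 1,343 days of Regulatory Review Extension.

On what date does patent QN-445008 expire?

2001-08-15

(a) grant + 12 years → 9 November 1996.
(b) filing + 15 years → 28 February 1994.
Later of the two: 9 November 1996.
Processing Delay Credit: +397 days → 11 December 1997.
Regulatory Review Extension: +1343 days → 15 August 2001.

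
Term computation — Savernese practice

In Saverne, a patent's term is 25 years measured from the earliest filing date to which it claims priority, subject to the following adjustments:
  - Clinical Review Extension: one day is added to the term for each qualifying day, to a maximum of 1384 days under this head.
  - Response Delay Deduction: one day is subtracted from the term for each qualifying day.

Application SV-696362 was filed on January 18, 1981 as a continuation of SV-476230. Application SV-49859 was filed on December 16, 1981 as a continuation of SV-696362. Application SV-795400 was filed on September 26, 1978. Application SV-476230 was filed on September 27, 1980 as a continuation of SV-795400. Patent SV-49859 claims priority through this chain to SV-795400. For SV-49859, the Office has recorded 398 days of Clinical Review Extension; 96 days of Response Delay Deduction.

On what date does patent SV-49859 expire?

Earliest priority filing: 26 September 1978.
Base term: 26 September 1978 + 25 years → 26 September 2003.
Clinical Review Extension: 398 days (within the 1384-day cap) → +398 days → 28 October 2004.
Response Delay Deduction: −96 days → 24 July 2004.

July 24, 2004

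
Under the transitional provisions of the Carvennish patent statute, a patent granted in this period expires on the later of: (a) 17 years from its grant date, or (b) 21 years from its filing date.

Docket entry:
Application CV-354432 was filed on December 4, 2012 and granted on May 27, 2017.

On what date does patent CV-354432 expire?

May 27, 2034

(a) grant + 17 years → 27 May 2034.
(b) filing + 21 years → 4 December 2033.
Later of the two: 27 May 2034.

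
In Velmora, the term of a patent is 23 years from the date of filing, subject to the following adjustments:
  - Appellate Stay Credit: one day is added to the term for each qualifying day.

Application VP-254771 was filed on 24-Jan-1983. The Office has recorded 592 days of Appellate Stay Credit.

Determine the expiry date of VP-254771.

2007-09-08

Base term: filing date + 23 years → 24 January 2006.
Appellate Stay Credit: +592 days → 8 September 2007.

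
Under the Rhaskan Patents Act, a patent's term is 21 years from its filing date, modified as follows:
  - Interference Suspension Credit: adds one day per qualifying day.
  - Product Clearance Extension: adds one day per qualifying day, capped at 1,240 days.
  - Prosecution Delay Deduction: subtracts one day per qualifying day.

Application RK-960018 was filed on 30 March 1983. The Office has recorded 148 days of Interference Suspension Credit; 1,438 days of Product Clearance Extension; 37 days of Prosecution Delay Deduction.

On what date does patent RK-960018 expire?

Base term: filing date + 21 years → 30 March 2004.
Interference Suspension Credit: +148 days → 25 August 2004.
Product Clearance Extension: 1438 days claimed exceeds the 1240-day cap, so +1240 days → 17 January 2008.
Prosecution Delay Deduction: −37 days → 11 December 2007.

December 11, 2007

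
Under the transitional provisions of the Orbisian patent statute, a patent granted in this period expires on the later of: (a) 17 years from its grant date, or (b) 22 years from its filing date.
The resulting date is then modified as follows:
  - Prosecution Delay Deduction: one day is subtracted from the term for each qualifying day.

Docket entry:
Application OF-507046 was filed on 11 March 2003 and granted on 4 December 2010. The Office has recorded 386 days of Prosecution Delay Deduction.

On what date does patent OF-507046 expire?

2026-11-13

(a) grant + 17 years → 4 December 2027.
(b) filing + 22 years → 11 March 2025.
Later of the two: 4 December 2027.
Prosecution Delay Deduction: −386 days → 13 November 2026.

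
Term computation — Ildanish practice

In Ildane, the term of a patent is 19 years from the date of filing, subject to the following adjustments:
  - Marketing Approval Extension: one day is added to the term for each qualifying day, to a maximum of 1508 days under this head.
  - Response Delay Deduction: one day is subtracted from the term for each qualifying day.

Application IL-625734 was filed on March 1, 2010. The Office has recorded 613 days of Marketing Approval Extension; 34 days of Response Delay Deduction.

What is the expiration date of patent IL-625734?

October 1, 2030

Base term: filing date + 19 years → 1 March 2029.
Marketing Approval Extension: 613 days (within the 1508-day cap) → +613 days → 4 November 2030.
Response Delay Deduction: −34 days → 1 October 2030.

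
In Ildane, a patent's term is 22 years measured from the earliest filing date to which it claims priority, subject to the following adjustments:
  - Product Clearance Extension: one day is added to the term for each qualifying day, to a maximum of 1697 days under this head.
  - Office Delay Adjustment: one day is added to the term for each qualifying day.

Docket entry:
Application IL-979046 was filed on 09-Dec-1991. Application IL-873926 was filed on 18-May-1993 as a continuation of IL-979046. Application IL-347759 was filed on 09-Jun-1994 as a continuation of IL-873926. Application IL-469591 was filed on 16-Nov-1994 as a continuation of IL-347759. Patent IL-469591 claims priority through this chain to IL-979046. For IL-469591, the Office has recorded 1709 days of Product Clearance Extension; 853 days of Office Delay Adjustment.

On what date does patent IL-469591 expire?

December 2, 2020

Earliest priority filing: 9 December 1991.
Base term: 9 December 1991 + 22 years → 9 December 2013.
Product Clearance Extension: 1709 days claimed exceeds the 1697-day cap, so +1697 days → 2 August 2018.
Office Delay Adjustment: +853 days → 2 December 2020.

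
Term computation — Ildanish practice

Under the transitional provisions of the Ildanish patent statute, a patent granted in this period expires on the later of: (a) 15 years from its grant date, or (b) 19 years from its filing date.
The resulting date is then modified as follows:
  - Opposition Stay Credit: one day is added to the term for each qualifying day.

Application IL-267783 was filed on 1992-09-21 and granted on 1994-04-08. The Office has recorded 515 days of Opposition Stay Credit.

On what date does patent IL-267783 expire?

(a) grant + 15 years → 8 April 2009.
(b) filing + 19 years → 21 September 2011.
Later of the two: 21 September 2011.
Opposition Stay Credit: +515 days → 17 February 2013.

2013-02-17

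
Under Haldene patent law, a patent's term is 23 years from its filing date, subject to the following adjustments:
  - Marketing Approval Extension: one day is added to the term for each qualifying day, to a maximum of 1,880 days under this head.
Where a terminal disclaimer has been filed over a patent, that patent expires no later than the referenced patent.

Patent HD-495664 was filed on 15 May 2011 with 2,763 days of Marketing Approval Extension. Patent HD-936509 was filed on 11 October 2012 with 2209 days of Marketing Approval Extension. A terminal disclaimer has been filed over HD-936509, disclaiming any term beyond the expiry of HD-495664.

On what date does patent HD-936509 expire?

Natural term of HD-936509:
  Base: filing + 23 years → 11 October 2035.
  Marketing Approval Extension: 2209 days claimed exceeds the 1880-day cap, so +1880 days → 3 December 2040.
Expiry of referenced patent HD-495664:
  Base: filing + 23 years → 15 May 2034.
  Marketing Approval Extension: 2763 days claimed exceeds the 1880-day cap, so +1880 days → 8 July 2039.
Terminal disclaimer: HD-936509 expires on the earlier of 3 December 2040 and 8 July 2039.

July 8, 2039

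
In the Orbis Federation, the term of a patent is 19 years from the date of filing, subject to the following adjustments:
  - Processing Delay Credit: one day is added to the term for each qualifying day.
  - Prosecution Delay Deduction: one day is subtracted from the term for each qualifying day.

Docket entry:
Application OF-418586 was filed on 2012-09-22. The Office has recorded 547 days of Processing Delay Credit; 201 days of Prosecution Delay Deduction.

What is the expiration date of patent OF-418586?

Base term: filing date + 19 years → 22 September 2031.
Processing Delay Credit: +547 days → 22 March 2033.
Prosecution Delay Deduction: −201 days → 2 September 2032.

2032-09-02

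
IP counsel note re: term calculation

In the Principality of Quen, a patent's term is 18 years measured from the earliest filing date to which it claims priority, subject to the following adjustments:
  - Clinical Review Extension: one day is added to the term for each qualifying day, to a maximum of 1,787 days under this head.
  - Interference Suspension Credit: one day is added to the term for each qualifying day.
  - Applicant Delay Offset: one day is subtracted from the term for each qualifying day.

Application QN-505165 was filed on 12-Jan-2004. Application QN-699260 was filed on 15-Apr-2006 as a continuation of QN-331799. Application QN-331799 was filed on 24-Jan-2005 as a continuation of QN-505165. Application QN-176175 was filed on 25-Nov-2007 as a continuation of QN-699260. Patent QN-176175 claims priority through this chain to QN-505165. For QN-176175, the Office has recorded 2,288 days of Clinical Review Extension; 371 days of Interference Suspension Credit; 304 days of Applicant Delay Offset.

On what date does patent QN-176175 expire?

Earliest priority filing: 12 January 2004.
Base term: 12 January 2004 + 18 years → 12 January 2022.
Clinical Review Extension: 2288 days claimed exceeds the 1787-day cap, so +1787 days → 4 December 2026.
Interference Suspension Credit: +371 days → 10 December 2027.
Applicant Delay Offset: −304 days → 9 February 2027.

February 9, 2027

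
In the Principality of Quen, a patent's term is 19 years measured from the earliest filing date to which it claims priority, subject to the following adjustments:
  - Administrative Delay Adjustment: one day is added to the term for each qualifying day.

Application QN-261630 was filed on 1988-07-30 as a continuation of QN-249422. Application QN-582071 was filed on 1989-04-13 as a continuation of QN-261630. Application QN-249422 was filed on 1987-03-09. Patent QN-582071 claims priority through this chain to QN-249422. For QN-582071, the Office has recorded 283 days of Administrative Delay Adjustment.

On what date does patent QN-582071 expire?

Earliest priority filing: 9 March 1987.
Base term: 9 March 1987 + 19 years → 9 March 2006.
Administrative Delay Adjustment: +283 days → 17 December 2006.

2006-12-17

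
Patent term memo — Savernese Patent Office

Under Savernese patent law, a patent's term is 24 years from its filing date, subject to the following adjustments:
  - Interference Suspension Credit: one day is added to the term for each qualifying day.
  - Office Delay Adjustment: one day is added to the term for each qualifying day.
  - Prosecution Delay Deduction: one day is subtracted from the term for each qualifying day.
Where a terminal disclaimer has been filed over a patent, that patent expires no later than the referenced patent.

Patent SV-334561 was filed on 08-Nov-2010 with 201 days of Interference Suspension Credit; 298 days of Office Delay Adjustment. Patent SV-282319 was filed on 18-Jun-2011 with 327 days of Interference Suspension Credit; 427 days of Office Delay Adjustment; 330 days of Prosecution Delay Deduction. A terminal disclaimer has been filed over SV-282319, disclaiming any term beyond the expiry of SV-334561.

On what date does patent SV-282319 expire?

Natural term of SV-282319:
  Base: filing + 24 years → 18 June 2035.
  Interference Suspension Credit: +327 days → 10 May 2036.
  Office Delay Adjustment: +427 days → 11 July 2037.
  Prosecution Delay Deduction: −330 days → 15 August 2036.
Expiry of referenced patent SV-334561:
  Base: filing + 24 years → 8 November 2034.
  Interference Suspension Credit: +201 days → 28 May 2035.
  Office Delay Adjustment: +298 days → 21 March 2036.
Terminal disclaimer: SV-282319 expires on the earlier of 15 August 2036 and 21 March 2036.

March 21, 2036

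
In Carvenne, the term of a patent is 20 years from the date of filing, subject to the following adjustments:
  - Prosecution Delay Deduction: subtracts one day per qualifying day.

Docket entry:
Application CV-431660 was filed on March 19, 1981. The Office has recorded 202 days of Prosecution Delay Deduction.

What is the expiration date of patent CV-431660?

Base term: filing date + 20 years → 19 March 2001.
Prosecution Delay Deduction: −202 days → 29 August 2000.

August 29, 2000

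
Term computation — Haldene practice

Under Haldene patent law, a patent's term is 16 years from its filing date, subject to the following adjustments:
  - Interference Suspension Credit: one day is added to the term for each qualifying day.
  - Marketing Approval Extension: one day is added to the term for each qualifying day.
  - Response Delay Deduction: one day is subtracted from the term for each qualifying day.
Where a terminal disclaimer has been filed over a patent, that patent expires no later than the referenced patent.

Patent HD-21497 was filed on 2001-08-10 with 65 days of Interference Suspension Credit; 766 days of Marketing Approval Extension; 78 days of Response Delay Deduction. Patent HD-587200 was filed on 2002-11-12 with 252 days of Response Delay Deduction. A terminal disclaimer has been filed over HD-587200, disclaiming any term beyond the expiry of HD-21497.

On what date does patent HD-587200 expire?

Natural term of HD-587200:
  Base: filing + 16 years → 12 November 2018.
  Response Delay Deduction: −252 days → 5 March 2018.
Expiry of referenced patent HD-21497:
  Base: filing + 16 years → 10 August 2017.
  Interference Suspension Credit: +65 days → 14 October 2017.
  Marketing Approval Extension: +766 days → 19 November 2019.
  Response Delay Deduction: −78 days → 2 September 2019.
Terminal disclaimer: HD-587200 expires on the earlier of 5 March 2018 and 2 September 2019.

2018-03-05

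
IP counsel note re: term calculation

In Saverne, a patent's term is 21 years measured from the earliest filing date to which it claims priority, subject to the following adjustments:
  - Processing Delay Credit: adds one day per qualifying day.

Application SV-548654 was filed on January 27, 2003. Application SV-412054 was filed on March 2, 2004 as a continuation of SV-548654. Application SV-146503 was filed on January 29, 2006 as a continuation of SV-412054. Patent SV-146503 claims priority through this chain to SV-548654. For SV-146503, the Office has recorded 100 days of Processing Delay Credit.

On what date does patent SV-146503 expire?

May 6, 2024

Earliest priority filing: 27 January 2003.
Base term: 27 January 2003 + 21 years → 27 January 2024.
Processing Delay Credit: +100 days → 6 May 2024.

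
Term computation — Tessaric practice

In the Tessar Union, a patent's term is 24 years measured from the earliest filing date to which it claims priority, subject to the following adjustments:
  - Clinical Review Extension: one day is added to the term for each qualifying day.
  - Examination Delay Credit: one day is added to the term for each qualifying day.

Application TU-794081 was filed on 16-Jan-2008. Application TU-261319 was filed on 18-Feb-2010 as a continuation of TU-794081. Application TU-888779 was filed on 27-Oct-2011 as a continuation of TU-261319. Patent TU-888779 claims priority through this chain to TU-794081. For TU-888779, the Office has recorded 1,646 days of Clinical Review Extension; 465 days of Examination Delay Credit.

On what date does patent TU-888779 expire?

Earliest priority filing: 16 January 2008.
Base term: 16 January 2008 + 24 years → 16 January 2032.
Clinical Review Extension: +1646 days → 19 July 2036.
Examination Delay Credit: +465 days → 27 October 2037.

October 27, 2037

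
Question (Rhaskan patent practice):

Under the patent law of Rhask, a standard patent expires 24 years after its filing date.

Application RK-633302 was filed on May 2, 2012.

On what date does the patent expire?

May 2, 2036

Filing date + 24 years → 2 May 2036.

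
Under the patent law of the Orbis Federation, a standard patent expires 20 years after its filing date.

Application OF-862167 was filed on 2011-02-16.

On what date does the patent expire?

February 16, 2031

Filing date + 20 years → 16 February 2031.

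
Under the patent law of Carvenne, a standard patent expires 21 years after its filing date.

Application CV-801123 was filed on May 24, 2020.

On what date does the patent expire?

2041-05-24

Filing date + 21 years → 24 May 2041.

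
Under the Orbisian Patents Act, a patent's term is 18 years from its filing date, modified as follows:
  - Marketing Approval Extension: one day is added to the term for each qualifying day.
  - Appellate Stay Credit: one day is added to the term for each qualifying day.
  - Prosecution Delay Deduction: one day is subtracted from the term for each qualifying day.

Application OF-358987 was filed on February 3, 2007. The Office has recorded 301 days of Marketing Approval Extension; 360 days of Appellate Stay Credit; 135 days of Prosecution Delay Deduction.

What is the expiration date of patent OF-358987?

Base term: filing date + 18 years → 3 February 2025.
Marketing Approval Extension: +301 days → 1 December 2025.
Appellate Stay Credit: +360 days → 26 November 2026.
Prosecution Delay Deduction: −135 days → 14 July 2026.

2026-07-14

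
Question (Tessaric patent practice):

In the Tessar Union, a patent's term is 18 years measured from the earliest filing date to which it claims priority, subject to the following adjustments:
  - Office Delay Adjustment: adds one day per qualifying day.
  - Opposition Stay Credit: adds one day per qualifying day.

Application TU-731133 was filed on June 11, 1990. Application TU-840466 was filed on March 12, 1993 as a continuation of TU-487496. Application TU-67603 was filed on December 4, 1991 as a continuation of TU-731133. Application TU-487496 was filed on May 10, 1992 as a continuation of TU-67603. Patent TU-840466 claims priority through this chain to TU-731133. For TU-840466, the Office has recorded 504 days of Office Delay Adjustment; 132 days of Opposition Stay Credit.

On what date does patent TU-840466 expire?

2010-03-09

Earliest priority filing: 11 June 1990.
Base term: 11 June 1990 + 18 years → 11 June 2008.
Office Delay Adjustment: +504 days → 28 October 2009.
Opposition Stay Credit: +132 days → 9 March 2010.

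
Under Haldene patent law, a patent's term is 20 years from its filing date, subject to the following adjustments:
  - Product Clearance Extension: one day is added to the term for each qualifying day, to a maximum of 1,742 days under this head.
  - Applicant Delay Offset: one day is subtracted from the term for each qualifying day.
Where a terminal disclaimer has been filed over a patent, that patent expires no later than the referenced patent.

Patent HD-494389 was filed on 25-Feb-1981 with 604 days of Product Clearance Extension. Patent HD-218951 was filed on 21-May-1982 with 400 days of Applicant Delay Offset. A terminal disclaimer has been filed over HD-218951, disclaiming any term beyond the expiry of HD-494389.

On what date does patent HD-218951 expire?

Natural term of HD-218951:
  Base: filing + 20 years → 21 May 2002.
  Applicant Delay Offset: −400 days → 16 April 2001.
Expiry of referenced patent HD-494389:
  Base: filing + 20 years → 25 February 2001.
  Product Clearance Extension: 604 days (within the 1742-day cap) → +604 days → 22 October 2002.
Terminal disclaimer: HD-218951 expires on the earlier of 16 April 2001 and 22 October 2002.

2001-04-16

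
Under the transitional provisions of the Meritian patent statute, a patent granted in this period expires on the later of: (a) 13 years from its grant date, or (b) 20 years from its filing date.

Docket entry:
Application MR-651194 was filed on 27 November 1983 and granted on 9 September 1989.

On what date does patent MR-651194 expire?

2003-11-27

(a) grant + 13 years → 9 September 2002.
(b) filing + 20 years → 27 November 2003.
Later of the two: 27 November 2003.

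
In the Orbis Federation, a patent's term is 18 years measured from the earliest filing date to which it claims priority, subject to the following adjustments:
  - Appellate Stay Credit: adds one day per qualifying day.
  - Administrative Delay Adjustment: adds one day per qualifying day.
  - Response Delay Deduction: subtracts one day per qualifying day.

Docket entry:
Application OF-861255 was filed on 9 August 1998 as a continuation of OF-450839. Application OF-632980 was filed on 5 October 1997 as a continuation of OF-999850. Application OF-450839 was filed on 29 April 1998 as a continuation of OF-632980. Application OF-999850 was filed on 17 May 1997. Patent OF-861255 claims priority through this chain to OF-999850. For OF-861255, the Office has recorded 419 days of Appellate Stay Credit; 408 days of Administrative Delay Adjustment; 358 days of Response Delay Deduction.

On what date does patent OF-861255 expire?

August 28, 2016

Earliest priority filing: 17 May 1997.
Base term: 17 May 1997 + 18 years → 17 May 2015.
Appellate Stay Credit: +419 days → 9 July 2016.
Administrative Delay Adjustment: +408 days → 21 August 2017.
Response Delay Deduction: −358 days → 28 August 2016.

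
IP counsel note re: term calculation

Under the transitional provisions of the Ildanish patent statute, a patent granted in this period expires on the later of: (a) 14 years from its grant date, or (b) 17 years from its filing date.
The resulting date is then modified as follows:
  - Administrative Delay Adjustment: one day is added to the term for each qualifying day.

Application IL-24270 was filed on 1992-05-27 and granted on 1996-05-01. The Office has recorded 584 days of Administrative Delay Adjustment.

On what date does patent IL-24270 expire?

2011-12-06

(a) grant + 14 years → 1 May 2010.
(b) filing + 17 years → 27 May 2009.
Later of the two: 1 May 2010.
Administrative Delay Adjustment: +584 days → 6 December 2011.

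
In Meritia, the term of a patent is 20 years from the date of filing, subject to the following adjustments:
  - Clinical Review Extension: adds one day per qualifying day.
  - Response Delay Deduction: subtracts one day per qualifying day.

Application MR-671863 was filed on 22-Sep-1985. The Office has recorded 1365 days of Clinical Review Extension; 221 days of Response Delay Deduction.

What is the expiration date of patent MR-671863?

2008-11-09

Base term: filing date + 20 years → 22 September 2005.
Clinical Review Extension: +1365 days → 18 June 2009.
Response Delay Deduction: −221 days → 9 November 2008.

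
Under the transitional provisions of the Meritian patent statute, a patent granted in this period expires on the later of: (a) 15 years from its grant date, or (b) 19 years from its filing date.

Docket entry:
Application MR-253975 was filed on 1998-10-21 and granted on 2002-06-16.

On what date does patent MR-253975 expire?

(a) grant + 15 years → 16 June 2017.
(b) filing + 19 years → 21 October 2017.
Later of the two: 21 October 2017.

2017-10-21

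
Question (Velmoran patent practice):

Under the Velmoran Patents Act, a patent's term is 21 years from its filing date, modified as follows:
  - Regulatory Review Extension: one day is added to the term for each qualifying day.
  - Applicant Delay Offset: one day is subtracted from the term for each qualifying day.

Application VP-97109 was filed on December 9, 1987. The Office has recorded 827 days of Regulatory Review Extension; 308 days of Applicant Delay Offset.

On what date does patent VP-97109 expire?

2010-05-12

Base term: filing date + 21 years → 9 December 2008.
Regulatory Review Extension: +827 days → 16 March 2011.
Applicant Delay Offset: −308 days → 12 May 2010.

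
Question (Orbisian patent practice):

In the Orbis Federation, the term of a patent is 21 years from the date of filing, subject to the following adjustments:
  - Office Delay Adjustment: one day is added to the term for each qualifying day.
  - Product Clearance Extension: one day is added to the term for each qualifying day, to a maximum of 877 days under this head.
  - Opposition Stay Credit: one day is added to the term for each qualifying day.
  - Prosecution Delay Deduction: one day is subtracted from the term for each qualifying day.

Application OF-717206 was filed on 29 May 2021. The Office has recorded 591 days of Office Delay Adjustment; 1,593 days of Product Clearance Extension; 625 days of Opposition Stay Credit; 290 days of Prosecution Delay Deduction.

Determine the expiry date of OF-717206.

Base term: filing date + 21 years → 29 May 2042.
Office Delay Adjustment: +591 days → 10 January 2044.
Product Clearance Extension: 1593 days claimed exceeds the 877-day cap, so +877 days → 5 June 2046.
Opposition Stay Credit: +625 days → 20 February 2048.
Prosecution Delay Deduction: −290 days → 6 May 2047.

2047-05-06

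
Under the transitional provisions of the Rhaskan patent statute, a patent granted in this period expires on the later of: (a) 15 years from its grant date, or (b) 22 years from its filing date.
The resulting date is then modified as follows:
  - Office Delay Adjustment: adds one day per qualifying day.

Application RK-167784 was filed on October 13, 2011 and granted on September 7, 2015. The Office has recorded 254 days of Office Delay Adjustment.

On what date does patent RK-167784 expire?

(a) grant + 15 years → 7 September 2030.
(b) filing + 22 years → 13 October 2033.
Later of the two: 13 October 2033.
Office Delay Adjustment: +254 days → 24 June 2034.

2034-06-24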